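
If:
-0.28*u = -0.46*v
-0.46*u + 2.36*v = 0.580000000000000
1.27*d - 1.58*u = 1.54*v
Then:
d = 1.18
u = 0.59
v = 0.36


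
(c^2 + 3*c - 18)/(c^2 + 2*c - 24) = (c - 3)/(c - 4)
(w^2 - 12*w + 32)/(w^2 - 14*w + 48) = (w - 4)/(w - 6)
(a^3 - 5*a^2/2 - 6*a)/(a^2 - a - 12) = a*(2*a + 3)/(2*(a + 3))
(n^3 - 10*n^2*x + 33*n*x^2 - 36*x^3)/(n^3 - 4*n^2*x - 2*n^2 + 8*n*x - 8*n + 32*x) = (n^2 - 6*n*x + 9*x^2)/(n^2 - 2*n - 8)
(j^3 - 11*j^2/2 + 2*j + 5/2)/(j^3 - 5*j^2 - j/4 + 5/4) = 2*(j - 1)/(2*j - 1)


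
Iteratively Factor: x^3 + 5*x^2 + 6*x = (x)*(x^2 + 5*x + 6) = x*(x + 3)*(x + 2)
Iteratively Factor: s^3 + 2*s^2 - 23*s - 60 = (s + 3)*(s^2 - s - 20) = (s + 3)*(s + 4)*(s - 5)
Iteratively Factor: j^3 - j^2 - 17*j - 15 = (j + 3)*(j^2 - 4*j - 5) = (j - 5)*(j + 3)*(j + 1)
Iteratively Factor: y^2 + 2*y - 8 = (y + 4)*(y - 2)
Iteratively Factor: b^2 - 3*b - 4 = (b - 4)*(b + 1)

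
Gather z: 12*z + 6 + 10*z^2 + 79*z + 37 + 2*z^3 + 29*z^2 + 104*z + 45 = 2*z^3 + 39*z^2 + 195*z + 88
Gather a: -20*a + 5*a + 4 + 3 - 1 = 6 - 15*a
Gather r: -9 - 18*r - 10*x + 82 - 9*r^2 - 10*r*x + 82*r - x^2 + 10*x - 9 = -9*r^2 + r*(64 - 10*x) - x^2 + 64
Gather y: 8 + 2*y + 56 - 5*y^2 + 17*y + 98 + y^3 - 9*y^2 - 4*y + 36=y^3 - 14*y^2 + 15*y + 198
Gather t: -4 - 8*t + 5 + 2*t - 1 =-6*t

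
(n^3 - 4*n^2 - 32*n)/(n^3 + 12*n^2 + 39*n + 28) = n*(n - 8)/(n^2 + 8*n + 7)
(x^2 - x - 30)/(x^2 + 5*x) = (x - 6)/x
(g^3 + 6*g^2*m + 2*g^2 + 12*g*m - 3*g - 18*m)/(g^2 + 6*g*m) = g + 2 - 3/g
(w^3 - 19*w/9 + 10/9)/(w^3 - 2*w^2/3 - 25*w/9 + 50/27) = 3*(w - 1)/(3*w - 5)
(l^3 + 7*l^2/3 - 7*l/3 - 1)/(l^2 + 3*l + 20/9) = 3*(3*l^3 + 7*l^2 - 7*l - 3)/(9*l^2 + 27*l + 20)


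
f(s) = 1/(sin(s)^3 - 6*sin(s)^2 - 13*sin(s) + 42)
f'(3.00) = -0.00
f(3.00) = 0.02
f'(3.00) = -0.00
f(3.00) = 0.02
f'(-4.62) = -0.00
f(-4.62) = 0.04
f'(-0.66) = 0.00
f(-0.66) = 0.02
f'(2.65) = -0.01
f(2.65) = 0.03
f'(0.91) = 0.02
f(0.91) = 0.04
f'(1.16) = 0.01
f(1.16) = 0.04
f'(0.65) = 0.01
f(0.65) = 0.03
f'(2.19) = -0.02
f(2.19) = 0.04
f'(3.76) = -0.00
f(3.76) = 0.02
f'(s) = (-3*sin(s)^2*cos(s) + 12*sin(s)*cos(s) + 13*cos(s))/(sin(s)^3 - 6*sin(s)^2 - 13*sin(s) + 42)^2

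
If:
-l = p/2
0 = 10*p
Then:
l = 0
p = 0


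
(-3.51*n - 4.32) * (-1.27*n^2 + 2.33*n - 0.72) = 4.4577*n^3 - 2.6919*n^2 - 7.5384*n + 3.1104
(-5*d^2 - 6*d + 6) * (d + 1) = -5*d^3 - 11*d^2 + 6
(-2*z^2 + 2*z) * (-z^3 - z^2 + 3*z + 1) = 2*z^5 - 8*z^3 + 4*z^2 + 2*z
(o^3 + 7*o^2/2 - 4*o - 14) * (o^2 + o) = o^5 + 9*o^4/2 - o^3/2 - 18*o^2 - 14*o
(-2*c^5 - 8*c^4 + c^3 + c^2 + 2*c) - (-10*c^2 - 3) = -2*c^5 - 8*c^4 + c^3 + 11*c^2 + 2*c + 3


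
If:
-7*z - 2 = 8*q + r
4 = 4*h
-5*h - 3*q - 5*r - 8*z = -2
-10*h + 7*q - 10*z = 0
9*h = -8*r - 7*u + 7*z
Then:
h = 1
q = 200/559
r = 5/13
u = -9684/3913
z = -419/559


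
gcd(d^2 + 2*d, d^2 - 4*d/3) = d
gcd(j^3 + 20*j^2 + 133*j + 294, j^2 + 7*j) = j + 7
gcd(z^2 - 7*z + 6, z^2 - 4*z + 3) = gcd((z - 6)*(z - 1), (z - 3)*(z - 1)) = z - 1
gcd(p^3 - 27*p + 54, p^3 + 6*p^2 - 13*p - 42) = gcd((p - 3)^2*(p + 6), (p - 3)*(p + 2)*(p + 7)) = p - 3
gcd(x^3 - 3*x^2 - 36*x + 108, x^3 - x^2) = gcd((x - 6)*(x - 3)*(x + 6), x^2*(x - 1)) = 1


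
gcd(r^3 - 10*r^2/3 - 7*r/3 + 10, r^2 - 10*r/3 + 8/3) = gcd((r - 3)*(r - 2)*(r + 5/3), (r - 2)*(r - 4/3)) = r - 2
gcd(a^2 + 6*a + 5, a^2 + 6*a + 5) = a^2 + 6*a + 5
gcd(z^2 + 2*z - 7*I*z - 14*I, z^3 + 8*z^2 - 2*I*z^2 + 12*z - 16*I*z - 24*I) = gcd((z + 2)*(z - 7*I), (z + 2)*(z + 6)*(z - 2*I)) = z + 2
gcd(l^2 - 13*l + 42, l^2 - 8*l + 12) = l - 6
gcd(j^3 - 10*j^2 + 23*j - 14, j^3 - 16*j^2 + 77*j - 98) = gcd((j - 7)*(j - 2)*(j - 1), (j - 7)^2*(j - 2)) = j^2 - 9*j + 14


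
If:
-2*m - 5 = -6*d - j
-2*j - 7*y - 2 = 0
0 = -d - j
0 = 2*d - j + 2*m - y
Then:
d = 11/18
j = -11/18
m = -35/36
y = -1/9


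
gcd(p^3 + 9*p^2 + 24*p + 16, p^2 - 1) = p + 1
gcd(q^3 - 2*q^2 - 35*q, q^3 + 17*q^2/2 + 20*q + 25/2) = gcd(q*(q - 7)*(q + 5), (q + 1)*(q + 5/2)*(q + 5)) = q + 5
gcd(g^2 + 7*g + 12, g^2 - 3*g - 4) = 1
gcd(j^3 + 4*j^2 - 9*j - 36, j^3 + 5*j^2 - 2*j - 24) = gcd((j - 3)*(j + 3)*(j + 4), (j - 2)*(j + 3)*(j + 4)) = j^2 + 7*j + 12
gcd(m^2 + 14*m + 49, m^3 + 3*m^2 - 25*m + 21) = m + 7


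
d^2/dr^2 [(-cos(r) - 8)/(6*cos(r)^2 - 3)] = (-36*sin(r)^4*cos(r) - 128*sin(r)^4 + 128*sin(r)^2 + 10*cos(r) - 9*cos(3*r) + 2*cos(5*r) + 32)/(3*(2*sin(r)^2 - 1)^3)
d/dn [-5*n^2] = -10*n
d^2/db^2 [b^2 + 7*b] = 2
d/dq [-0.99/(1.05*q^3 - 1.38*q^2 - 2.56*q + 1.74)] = (3.1185*q^2 - 2.7324*q - 2.5344)/(1.05*q^3 - 1.38*q^2 - 2.56*q + 1.74)^2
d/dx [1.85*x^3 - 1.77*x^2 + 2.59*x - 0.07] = 5.55*x^2 - 3.54*x + 2.59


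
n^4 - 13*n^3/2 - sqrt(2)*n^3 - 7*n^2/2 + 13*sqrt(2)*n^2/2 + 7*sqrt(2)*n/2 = n*(n - 7)*(n + 1/2)*(n - sqrt(2))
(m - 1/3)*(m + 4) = m^2 + 11*m/3 - 4/3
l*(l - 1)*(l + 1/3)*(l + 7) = l^4 + 19*l^3/3 - 5*l^2 - 7*l/3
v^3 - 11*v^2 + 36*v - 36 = (v - 6)*(v - 3)*(v - 2)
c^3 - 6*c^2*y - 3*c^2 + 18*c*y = c*(c - 3)*(c - 6*y)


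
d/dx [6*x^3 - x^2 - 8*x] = 18*x^2 - 2*x - 8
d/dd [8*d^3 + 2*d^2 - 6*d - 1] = 24*d^2 + 4*d - 6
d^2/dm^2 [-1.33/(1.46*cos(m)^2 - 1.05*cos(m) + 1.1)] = (11.340112*(1 - cos(m)^2)^2 - 6.11667*cos(m)^3 - 1.407539*cos(m)^2 + 13.76949*cos(m) - 10.000802)/(1.46*cos(m)^2 - 1.05*cos(m) + 1.1)^3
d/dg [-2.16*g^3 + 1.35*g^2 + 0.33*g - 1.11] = -6.48*g^2 + 2.7*g + 0.33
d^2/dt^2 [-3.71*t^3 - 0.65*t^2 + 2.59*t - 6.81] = -22.26*t - 1.3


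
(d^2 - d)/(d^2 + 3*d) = (d - 1)/(d + 3)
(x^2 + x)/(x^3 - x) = 1/(x - 1)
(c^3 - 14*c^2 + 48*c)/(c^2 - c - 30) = c*(c - 8)/(c + 5)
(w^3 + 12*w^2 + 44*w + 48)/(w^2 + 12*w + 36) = (w^2 + 6*w + 8)/(w + 6)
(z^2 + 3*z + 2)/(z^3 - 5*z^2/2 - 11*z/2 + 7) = 2*(z + 1)/(2*z^2 - 9*z + 7)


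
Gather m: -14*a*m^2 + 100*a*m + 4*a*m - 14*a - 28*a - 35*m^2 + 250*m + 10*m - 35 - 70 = -42*a + m^2*(-14*a - 35) + m*(104*a + 260) - 105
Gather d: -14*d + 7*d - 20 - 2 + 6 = -7*d - 16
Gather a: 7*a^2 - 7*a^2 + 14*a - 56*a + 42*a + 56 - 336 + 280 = 0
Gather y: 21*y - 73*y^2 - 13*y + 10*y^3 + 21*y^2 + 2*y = 10*y^3 - 52*y^2 + 10*y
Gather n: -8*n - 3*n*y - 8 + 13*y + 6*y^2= n*(-3*y - 8) + 6*y^2 + 13*y - 8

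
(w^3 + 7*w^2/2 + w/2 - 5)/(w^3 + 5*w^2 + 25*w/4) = 2*(w^2 + w - 2)/(w*(2*w + 5))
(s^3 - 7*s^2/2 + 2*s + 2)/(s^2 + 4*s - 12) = (s^2 - 3*s/2 - 1)/(s + 6)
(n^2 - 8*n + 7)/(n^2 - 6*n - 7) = (n - 1)/(n + 1)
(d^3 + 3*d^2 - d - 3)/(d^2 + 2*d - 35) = (d^3 + 3*d^2 - d - 3)/(d^2 + 2*d - 35)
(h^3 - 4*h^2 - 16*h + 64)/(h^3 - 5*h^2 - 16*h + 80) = (h - 4)/(h - 5)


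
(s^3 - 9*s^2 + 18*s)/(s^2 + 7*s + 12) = s*(s^2 - 9*s + 18)/(s^2 + 7*s + 12)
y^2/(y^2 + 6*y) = y/(y + 6)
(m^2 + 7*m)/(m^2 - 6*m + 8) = m*(m + 7)/(m^2 - 6*m + 8)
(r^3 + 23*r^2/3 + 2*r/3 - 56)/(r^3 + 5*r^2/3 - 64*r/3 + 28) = (r + 4)/(r - 2)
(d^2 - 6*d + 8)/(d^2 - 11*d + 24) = (d^2 - 6*d + 8)/(d^2 - 11*d + 24)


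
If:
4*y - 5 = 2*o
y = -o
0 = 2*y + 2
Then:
No Solution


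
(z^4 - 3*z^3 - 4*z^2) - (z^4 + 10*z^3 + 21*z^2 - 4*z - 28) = -13*z^3 - 25*z^2 + 4*z + 28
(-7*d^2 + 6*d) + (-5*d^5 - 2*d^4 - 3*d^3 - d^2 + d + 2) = -5*d^5 - 2*d^4 - 3*d^3 - 8*d^2 + 7*d + 2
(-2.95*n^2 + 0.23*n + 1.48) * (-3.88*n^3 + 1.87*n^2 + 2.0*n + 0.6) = 11.446*n^5 - 6.4089*n^4 - 11.2123*n^3 + 1.4576*n^2 + 3.098*n + 0.888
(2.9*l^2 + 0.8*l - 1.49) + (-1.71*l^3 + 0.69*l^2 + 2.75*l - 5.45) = -1.71*l^3 + 3.59*l^2 + 3.55*l - 6.94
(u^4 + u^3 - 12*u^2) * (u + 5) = u^5 + 6*u^4 - 7*u^3 - 60*u^2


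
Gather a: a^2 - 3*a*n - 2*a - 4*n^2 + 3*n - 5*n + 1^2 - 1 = a^2 + a*(-3*n - 2) - 4*n^2 - 2*n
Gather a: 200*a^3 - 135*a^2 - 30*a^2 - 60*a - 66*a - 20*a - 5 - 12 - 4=200*a^3 - 165*a^2 - 146*a - 21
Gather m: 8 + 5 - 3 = 10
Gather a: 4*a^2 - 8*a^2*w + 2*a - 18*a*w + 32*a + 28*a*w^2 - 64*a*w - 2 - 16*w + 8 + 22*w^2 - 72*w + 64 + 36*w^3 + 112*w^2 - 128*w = a^2*(4 - 8*w) + a*(28*w^2 - 82*w + 34) + 36*w^3 + 134*w^2 - 216*w + 70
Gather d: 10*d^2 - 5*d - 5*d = 10*d^2 - 10*d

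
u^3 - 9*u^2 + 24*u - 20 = (u - 5)*(u - 2)^2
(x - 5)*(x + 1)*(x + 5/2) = x^3 - 3*x^2/2 - 15*x - 25/2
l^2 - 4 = (l - 2)*(l + 2)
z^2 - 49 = (z - 7)*(z + 7)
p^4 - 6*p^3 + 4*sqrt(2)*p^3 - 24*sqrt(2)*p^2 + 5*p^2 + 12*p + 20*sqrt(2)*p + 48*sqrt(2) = (p - 4)*(p - 3)*(p + 1)*(p + 4*sqrt(2))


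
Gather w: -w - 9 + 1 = -w - 8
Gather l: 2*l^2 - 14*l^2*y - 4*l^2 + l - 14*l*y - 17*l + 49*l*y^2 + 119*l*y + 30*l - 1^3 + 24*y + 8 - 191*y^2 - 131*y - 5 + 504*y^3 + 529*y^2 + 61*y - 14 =l^2*(-14*y - 2) + l*(49*y^2 + 105*y + 14) + 504*y^3 + 338*y^2 - 46*y - 12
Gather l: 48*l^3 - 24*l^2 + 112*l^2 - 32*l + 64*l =48*l^3 + 88*l^2 + 32*l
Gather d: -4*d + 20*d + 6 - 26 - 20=16*d - 40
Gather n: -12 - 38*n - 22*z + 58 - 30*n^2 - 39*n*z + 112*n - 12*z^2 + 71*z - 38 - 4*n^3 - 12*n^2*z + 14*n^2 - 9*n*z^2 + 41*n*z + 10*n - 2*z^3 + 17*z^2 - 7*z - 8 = -4*n^3 + n^2*(-12*z - 16) + n*(-9*z^2 + 2*z + 84) - 2*z^3 + 5*z^2 + 42*z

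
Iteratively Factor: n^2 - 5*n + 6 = (n - 2)*(n - 3)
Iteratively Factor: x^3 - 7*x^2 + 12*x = (x)*(x^2 - 7*x + 12) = x*(x - 4)*(x - 3)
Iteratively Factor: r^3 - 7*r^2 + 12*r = (r)*(r^2 - 7*r + 12) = r*(r - 4)*(r - 3)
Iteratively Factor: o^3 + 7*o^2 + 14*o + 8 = (o + 2)*(o^2 + 5*o + 4) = (o + 1)*(o + 2)*(o + 4)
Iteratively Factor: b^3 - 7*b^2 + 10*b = (b - 5)*(b^2 - 2*b) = (b - 5)*(b - 2)*(b)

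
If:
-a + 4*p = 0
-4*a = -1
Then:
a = 1/4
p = 1/16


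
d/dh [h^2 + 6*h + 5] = 2*h + 6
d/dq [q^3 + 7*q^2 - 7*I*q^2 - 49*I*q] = 3*q^2 + 14*q*(1 - I) - 49*I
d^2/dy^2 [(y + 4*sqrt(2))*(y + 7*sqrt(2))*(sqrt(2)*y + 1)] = 6*sqrt(2)*y + 46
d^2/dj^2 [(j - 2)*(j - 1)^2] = 6*j - 8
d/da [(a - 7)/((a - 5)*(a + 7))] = (-a^2 + 14*a - 21)/(a^4 + 4*a^3 - 66*a^2 - 140*a + 1225)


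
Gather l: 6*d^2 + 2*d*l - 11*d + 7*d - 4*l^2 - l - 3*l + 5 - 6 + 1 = 6*d^2 - 4*d - 4*l^2 + l*(2*d - 4)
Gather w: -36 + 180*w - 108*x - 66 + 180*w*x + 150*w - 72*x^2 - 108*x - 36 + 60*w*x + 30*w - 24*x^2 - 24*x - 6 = w*(240*x + 360) - 96*x^2 - 240*x - 144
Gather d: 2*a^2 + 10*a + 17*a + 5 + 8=2*a^2 + 27*a + 13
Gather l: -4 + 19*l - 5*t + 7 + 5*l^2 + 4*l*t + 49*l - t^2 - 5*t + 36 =5*l^2 + l*(4*t + 68) - t^2 - 10*t + 39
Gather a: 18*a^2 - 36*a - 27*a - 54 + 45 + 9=18*a^2 - 63*a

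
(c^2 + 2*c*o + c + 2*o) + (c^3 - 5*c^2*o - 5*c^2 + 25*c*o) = c^3 - 5*c^2*o - 4*c^2 + 27*c*o + c + 2*o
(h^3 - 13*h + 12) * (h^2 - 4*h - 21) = h^5 - 4*h^4 - 34*h^3 + 64*h^2 + 225*h - 252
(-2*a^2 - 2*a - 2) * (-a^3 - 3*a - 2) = 2*a^5 + 2*a^4 + 8*a^3 + 10*a^2 + 10*a + 4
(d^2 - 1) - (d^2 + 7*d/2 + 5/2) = -7*d/2 - 7/2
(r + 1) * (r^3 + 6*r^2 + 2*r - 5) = r^4 + 7*r^3 + 8*r^2 - 3*r - 5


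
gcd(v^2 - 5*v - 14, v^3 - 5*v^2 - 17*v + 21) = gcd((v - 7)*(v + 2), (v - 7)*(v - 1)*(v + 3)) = v - 7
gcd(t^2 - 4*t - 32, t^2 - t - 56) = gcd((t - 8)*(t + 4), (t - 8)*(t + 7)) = t - 8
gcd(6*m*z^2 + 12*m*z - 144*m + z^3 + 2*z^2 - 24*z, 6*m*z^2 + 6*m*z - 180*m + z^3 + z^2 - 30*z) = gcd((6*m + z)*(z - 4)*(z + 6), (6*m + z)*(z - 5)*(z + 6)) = 6*m*z + 36*m + z^2 + 6*z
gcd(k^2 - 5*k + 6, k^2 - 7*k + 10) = k - 2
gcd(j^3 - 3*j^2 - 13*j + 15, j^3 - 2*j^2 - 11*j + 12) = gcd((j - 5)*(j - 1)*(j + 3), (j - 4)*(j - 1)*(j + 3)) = j^2 + 2*j - 3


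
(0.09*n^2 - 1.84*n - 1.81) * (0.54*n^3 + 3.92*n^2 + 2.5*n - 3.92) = 0.0486*n^5 - 0.6408*n^4 - 7.9652*n^3 - 12.048*n^2 + 2.6878*n + 7.0952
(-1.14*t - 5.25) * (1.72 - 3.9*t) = 4.446*t^2 + 18.5142*t - 9.03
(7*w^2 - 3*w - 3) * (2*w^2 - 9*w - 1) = 14*w^4 - 69*w^3 + 14*w^2 + 30*w + 3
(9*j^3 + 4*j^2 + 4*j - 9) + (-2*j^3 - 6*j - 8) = 7*j^3 + 4*j^2 - 2*j - 17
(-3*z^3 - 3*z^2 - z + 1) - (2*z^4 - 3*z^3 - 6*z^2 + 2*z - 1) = -2*z^4 + 3*z^2 - 3*z + 2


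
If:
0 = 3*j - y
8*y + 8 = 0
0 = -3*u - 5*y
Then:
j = -1/3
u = 5/3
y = -1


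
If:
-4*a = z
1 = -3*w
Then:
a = -z/4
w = -1/3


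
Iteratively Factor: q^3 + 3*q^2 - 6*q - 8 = (q + 4)*(q^2 - q - 2) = (q - 2)*(q + 4)*(q + 1)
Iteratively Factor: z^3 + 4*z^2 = (z + 4)*(z^2) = z*(z + 4)*(z)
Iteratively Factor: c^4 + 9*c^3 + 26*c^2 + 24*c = (c + 3)*(c^3 + 6*c^2 + 8*c) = c*(c + 3)*(c^2 + 6*c + 8) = c*(c + 3)*(c + 4)*(c + 2)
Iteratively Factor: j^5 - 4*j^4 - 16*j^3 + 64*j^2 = (j - 4)*(j^4 - 16*j^2) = j*(j - 4)*(j^3 - 16*j) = j*(j - 4)^2*(j^2 + 4*j) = j^2*(j - 4)^2*(j + 4)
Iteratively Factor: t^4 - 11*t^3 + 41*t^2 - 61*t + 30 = (t - 3)*(t^3 - 8*t^2 + 17*t - 10) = (t - 5)*(t - 3)*(t^2 - 3*t + 2) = (t - 5)*(t - 3)*(t - 2)*(t - 1)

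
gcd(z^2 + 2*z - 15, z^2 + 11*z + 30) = z + 5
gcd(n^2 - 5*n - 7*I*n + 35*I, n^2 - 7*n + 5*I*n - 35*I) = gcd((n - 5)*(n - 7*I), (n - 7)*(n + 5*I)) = 1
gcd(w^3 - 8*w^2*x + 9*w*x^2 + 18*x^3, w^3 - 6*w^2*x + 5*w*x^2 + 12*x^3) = -w^2 + 2*w*x + 3*x^2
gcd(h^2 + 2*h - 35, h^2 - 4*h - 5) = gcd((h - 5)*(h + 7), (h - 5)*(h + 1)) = h - 5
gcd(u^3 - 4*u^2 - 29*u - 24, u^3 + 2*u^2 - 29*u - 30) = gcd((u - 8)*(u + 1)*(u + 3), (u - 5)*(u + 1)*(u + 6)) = u + 1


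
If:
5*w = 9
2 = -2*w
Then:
No Solution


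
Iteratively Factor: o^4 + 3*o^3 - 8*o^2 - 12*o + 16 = (o + 2)*(o^3 + o^2 - 10*o + 8) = (o + 2)*(o + 4)*(o^2 - 3*o + 2) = (o - 1)*(o + 2)*(o + 4)*(o - 2)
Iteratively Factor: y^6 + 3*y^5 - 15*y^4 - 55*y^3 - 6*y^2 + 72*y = (y - 1)*(y^5 + 4*y^4 - 11*y^3 - 66*y^2 - 72*y) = y*(y - 1)*(y^4 + 4*y^3 - 11*y^2 - 66*y - 72) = y*(y - 1)*(y + 3)*(y^3 + y^2 - 14*y - 24) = y*(y - 4)*(y - 1)*(y + 3)*(y^2 + 5*y + 6) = y*(y - 4)*(y - 1)*(y + 2)*(y + 3)*(y + 3)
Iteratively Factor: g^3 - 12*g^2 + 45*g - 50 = (g - 5)*(g^2 - 7*g + 10) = (g - 5)^2*(g - 2)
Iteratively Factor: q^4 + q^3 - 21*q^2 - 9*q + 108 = (q - 3)*(q^3 + 4*q^2 - 9*q - 36) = (q - 3)*(q + 3)*(q^2 + q - 12) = (q - 3)*(q + 3)*(q + 4)*(q - 3)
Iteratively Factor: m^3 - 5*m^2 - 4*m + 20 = (m - 2)*(m^2 - 3*m - 10) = (m - 2)*(m + 2)*(m - 5)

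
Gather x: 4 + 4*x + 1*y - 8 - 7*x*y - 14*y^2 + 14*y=x*(4 - 7*y) - 14*y^2 + 15*y - 4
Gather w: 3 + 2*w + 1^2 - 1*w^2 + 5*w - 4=-w^2 + 7*w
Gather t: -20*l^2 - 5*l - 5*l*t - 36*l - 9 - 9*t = -20*l^2 - 41*l + t*(-5*l - 9) - 9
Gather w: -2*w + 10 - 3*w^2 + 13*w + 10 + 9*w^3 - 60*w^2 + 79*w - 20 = 9*w^3 - 63*w^2 + 90*w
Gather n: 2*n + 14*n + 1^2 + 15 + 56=16*n + 72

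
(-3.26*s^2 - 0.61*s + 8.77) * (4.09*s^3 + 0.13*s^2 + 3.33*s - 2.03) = -13.3334*s^5 - 2.9187*s^4 + 24.9342*s^3 + 5.7266*s^2 + 30.4424*s - 17.8031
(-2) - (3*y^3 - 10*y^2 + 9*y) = -3*y^3 + 10*y^2 - 9*y - 2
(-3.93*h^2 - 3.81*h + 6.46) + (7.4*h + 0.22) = -3.93*h^2 + 3.59*h + 6.68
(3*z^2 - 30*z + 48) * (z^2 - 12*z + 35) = 3*z^4 - 66*z^3 + 513*z^2 - 1626*z + 1680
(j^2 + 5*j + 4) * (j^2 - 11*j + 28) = j^4 - 6*j^3 - 23*j^2 + 96*j + 112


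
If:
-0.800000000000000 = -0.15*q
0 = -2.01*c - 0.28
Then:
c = -0.14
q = 5.33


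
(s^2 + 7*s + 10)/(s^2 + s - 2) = (s + 5)/(s - 1)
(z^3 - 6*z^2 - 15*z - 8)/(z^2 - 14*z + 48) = (z^2 + 2*z + 1)/(z - 6)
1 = 1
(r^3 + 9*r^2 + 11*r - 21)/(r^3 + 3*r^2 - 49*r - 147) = (r - 1)/(r - 7)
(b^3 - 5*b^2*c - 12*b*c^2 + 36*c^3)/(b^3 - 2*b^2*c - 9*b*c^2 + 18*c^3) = (b - 6*c)/(b - 3*c)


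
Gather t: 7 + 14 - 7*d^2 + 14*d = -7*d^2 + 14*d + 21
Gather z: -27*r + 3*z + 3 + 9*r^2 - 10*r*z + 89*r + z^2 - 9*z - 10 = 9*r^2 + 62*r + z^2 + z*(-10*r - 6) - 7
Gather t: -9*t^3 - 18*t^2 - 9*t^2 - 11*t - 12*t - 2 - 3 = -9*t^3 - 27*t^2 - 23*t - 5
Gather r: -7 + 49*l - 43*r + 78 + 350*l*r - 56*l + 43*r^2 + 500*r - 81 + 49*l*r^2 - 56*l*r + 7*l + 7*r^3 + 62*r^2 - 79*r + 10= 7*r^3 + r^2*(49*l + 105) + r*(294*l + 378)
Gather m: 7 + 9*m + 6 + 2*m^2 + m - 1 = 2*m^2 + 10*m + 12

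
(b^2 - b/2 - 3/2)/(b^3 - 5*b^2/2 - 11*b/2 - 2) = (2*b - 3)/(2*b^2 - 7*b - 4)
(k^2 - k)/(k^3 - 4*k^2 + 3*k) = 1/(k - 3)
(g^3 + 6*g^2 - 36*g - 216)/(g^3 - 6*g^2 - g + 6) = (g^2 + 12*g + 36)/(g^2 - 1)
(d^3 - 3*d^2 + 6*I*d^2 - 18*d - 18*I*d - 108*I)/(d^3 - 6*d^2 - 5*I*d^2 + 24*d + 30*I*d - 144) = (d^2 + d*(3 + 6*I) + 18*I)/(d^2 - 5*I*d + 24)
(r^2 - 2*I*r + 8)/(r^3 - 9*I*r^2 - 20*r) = (r + 2*I)/(r*(r - 5*I))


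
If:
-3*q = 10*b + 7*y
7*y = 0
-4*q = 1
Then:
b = 3/40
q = -1/4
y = 0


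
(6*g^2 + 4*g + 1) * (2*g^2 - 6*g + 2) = 12*g^4 - 28*g^3 - 10*g^2 + 2*g + 2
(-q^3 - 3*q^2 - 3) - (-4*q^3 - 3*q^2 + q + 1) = 3*q^3 - q - 4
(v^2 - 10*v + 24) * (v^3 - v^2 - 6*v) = v^5 - 11*v^4 + 28*v^3 + 36*v^2 - 144*v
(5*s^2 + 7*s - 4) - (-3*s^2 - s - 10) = 8*s^2 + 8*s + 6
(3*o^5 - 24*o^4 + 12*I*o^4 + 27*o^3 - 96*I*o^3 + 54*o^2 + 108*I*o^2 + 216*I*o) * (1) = 3*o^5 - 24*o^4 + 12*I*o^4 + 27*o^3 - 96*I*o^3 + 54*o^2 + 108*I*o^2 + 216*I*o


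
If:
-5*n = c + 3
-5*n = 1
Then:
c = -2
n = -1/5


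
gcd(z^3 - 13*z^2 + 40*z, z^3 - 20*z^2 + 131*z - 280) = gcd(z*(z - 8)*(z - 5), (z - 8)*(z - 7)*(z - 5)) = z^2 - 13*z + 40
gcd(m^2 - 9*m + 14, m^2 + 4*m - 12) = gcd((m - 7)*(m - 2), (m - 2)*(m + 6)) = m - 2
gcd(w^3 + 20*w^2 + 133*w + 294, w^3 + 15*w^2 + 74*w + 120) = w + 6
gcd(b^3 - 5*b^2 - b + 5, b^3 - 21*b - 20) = b^2 - 4*b - 5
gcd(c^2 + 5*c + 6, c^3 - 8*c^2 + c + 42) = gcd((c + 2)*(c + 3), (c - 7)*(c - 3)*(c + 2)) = c + 2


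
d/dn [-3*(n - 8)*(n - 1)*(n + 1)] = -9*n^2 + 48*n + 3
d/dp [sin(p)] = cos(p)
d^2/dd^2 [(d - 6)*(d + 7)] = 2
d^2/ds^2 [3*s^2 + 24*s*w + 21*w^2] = 6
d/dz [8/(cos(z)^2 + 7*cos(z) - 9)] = 8*(2*cos(z) + 7)*sin(z)/(cos(z)^2 + 7*cos(z) - 9)^2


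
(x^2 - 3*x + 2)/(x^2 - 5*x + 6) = (x - 1)/(x - 3)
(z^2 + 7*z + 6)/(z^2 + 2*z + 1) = (z + 6)/(z + 1)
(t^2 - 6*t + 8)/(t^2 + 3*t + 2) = (t^2 - 6*t + 8)/(t^2 + 3*t + 2)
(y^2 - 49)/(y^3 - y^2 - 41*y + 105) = (y - 7)/(y^2 - 8*y + 15)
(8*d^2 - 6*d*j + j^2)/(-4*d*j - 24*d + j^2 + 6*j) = (-2*d + j)/(j + 6)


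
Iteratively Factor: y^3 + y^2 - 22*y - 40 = (y + 2)*(y^2 - y - 20) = (y + 2)*(y + 4)*(y - 5)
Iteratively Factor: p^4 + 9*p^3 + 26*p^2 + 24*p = (p + 4)*(p^3 + 5*p^2 + 6*p) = (p + 3)*(p + 4)*(p^2 + 2*p) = (p + 2)*(p + 3)*(p + 4)*(p)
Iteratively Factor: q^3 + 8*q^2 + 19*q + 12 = (q + 1)*(q^2 + 7*q + 12) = (q + 1)*(q + 4)*(q + 3)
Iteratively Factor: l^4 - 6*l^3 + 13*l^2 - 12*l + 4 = (l - 2)*(l^3 - 4*l^2 + 5*l - 2) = (l - 2)*(l - 1)*(l^2 - 3*l + 2) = (l - 2)*(l - 1)^2*(l - 2)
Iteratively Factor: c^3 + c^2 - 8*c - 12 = (c - 3)*(c^2 + 4*c + 4) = (c - 3)*(c + 2)*(c + 2)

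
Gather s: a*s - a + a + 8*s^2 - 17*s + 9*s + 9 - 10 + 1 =8*s^2 + s*(a - 8)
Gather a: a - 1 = a - 1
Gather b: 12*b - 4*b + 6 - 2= 8*b + 4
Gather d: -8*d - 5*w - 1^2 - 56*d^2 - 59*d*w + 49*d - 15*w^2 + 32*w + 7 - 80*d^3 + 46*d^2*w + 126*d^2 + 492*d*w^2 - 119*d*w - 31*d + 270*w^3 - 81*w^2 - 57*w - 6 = -80*d^3 + d^2*(46*w + 70) + d*(492*w^2 - 178*w + 10) + 270*w^3 - 96*w^2 - 30*w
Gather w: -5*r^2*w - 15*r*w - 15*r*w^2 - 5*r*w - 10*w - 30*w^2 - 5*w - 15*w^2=w^2*(-15*r - 45) + w*(-5*r^2 - 20*r - 15)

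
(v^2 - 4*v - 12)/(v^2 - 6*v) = (v + 2)/v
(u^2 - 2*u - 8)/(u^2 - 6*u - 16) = (u - 4)/(u - 8)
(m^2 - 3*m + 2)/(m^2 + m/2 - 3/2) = 2*(m - 2)/(2*m + 3)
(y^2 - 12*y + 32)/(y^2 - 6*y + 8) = (y - 8)/(y - 2)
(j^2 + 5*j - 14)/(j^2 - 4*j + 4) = (j + 7)/(j - 2)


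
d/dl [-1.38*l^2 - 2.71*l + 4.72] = -2.76*l - 2.71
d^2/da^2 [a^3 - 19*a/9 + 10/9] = 6*a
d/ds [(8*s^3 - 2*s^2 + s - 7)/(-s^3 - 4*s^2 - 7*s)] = (-34*s^4 - 110*s^3 - 3*s^2 - 56*s - 49)/(s^2*(s^4 + 8*s^3 + 30*s^2 + 56*s + 49))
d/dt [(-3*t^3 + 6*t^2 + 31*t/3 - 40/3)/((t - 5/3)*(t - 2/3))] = 3*(-81*t^4 + 378*t^3 - 927*t^2 + 1080*t - 530)/(81*t^4 - 378*t^3 + 621*t^2 - 420*t + 100)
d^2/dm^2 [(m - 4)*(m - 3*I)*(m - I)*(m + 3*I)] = 12*m^2 + 6*m*(-4 - I) + 18 + 8*I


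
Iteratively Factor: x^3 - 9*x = (x + 3)*(x^2 - 3*x) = (x - 3)*(x + 3)*(x)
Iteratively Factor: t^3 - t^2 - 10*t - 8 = (t + 1)*(t^2 - 2*t - 8) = (t - 4)*(t + 1)*(t + 2)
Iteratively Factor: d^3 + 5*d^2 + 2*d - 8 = (d - 1)*(d^2 + 6*d + 8) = (d - 1)*(d + 2)*(d + 4)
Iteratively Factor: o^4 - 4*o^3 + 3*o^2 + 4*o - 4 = (o + 1)*(o^3 - 5*o^2 + 8*o - 4) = (o - 2)*(o + 1)*(o^2 - 3*o + 2) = (o - 2)^2*(o + 1)*(o - 1)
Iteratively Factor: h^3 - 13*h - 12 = (h - 4)*(h^2 + 4*h + 3) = (h - 4)*(h + 3)*(h + 1)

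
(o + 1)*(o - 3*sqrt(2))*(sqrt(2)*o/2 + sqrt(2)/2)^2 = o^4/2 - 3*sqrt(2)*o^3/2 + 3*o^3/2 - 9*sqrt(2)*o^2/2 + 3*o^2/2 - 9*sqrt(2)*o/2 + o/2 - 3*sqrt(2)/2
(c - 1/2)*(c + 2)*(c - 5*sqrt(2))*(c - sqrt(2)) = c^4 - 6*sqrt(2)*c^3 + 3*c^3/2 - 9*sqrt(2)*c^2 + 9*c^2 + 6*sqrt(2)*c + 15*c - 10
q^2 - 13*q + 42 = (q - 7)*(q - 6)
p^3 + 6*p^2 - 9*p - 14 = (p - 2)*(p + 1)*(p + 7)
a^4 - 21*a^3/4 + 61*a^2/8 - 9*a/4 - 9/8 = (a - 3)*(a - 3/2)*(a - 1)*(a + 1/4)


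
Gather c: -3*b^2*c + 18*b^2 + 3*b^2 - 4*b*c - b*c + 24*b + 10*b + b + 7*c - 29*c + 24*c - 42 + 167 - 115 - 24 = 21*b^2 + 35*b + c*(-3*b^2 - 5*b + 2) - 14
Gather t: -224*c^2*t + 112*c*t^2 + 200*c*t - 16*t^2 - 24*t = t^2*(112*c - 16) + t*(-224*c^2 + 200*c - 24)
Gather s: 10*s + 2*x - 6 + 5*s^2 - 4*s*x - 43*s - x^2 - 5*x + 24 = 5*s^2 + s*(-4*x - 33) - x^2 - 3*x + 18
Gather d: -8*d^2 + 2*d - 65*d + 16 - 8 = -8*d^2 - 63*d + 8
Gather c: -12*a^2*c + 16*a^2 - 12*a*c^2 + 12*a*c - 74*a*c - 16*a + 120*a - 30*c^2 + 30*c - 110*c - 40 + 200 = 16*a^2 + 104*a + c^2*(-12*a - 30) + c*(-12*a^2 - 62*a - 80) + 160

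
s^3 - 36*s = s*(s - 6)*(s + 6)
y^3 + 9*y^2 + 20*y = y*(y + 4)*(y + 5)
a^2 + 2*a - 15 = (a - 3)*(a + 5)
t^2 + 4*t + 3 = (t + 1)*(t + 3)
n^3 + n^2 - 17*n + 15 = (n - 3)*(n - 1)*(n + 5)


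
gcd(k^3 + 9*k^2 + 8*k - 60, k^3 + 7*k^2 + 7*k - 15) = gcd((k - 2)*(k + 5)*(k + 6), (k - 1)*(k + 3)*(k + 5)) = k + 5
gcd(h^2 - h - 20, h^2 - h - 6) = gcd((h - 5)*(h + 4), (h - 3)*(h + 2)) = 1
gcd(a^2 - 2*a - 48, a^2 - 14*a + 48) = a - 8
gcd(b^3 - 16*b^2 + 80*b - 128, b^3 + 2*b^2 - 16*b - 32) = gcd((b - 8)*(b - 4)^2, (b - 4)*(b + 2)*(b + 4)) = b - 4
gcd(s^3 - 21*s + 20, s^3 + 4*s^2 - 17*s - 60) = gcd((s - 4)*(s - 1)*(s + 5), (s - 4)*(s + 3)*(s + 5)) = s^2 + s - 20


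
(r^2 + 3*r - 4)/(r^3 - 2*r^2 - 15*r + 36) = (r - 1)/(r^2 - 6*r + 9)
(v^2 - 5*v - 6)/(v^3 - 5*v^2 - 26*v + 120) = (v + 1)/(v^2 + v - 20)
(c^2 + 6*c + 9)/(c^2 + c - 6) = (c + 3)/(c - 2)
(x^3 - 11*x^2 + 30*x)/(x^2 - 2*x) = (x^2 - 11*x + 30)/(x - 2)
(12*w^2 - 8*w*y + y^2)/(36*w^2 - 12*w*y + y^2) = (-2*w + y)/(-6*w + y)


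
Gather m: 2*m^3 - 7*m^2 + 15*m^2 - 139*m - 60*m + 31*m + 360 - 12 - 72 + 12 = 2*m^3 + 8*m^2 - 168*m + 288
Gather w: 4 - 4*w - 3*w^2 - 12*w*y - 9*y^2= -3*w^2 + w*(-12*y - 4) - 9*y^2 + 4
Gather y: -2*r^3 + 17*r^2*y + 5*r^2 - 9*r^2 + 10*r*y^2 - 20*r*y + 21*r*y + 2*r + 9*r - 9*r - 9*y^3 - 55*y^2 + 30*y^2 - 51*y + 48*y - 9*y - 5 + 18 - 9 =-2*r^3 - 4*r^2 + 2*r - 9*y^3 + y^2*(10*r - 25) + y*(17*r^2 + r - 12) + 4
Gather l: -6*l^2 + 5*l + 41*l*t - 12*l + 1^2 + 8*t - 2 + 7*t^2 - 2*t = -6*l^2 + l*(41*t - 7) + 7*t^2 + 6*t - 1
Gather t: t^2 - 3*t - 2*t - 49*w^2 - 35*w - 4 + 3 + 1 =t^2 - 5*t - 49*w^2 - 35*w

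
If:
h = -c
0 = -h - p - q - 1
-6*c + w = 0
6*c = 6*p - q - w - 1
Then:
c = w/6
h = -w/6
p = 13*w/42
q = -w/7 - 1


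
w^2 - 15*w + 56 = (w - 8)*(w - 7)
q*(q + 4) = q^2 + 4*q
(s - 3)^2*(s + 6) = s^3 - 27*s + 54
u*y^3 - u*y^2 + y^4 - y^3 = y^2*(u + y)*(y - 1)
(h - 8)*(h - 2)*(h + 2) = h^3 - 8*h^2 - 4*h + 32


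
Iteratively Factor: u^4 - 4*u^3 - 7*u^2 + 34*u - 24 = (u + 3)*(u^3 - 7*u^2 + 14*u - 8) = (u - 2)*(u + 3)*(u^2 - 5*u + 4) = (u - 2)*(u - 1)*(u + 3)*(u - 4)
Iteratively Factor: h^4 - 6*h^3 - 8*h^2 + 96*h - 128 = (h - 4)*(h^3 - 2*h^2 - 16*h + 32) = (h - 4)*(h + 4)*(h^2 - 6*h + 8) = (h - 4)^2*(h + 4)*(h - 2)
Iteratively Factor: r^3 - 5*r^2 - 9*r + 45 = (r + 3)*(r^2 - 8*r + 15) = (r - 5)*(r + 3)*(r - 3)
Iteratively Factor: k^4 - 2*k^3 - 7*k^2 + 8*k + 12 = (k + 1)*(k^3 - 3*k^2 - 4*k + 12) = (k - 2)*(k + 1)*(k^2 - k - 6) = (k - 3)*(k - 2)*(k + 1)*(k + 2)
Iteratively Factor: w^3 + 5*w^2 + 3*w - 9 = (w + 3)*(w^2 + 2*w - 3) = (w + 3)^2*(w - 1)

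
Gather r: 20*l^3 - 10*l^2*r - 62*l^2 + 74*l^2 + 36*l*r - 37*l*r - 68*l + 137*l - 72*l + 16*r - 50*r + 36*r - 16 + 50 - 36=20*l^3 + 12*l^2 - 3*l + r*(-10*l^2 - l + 2) - 2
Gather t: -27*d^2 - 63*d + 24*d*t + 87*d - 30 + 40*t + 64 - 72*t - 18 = -27*d^2 + 24*d + t*(24*d - 32) + 16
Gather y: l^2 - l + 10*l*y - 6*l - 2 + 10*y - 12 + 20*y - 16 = l^2 - 7*l + y*(10*l + 30) - 30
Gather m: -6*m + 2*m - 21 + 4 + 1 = -4*m - 16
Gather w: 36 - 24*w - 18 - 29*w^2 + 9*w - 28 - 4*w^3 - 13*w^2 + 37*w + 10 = -4*w^3 - 42*w^2 + 22*w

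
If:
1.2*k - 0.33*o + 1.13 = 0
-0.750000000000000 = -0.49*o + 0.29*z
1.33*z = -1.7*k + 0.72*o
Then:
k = -0.25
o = 2.53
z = 1.68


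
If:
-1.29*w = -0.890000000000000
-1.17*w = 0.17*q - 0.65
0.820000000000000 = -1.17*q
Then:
No Solution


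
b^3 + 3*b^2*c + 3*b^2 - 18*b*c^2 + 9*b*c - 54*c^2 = (b + 3)*(b - 3*c)*(b + 6*c)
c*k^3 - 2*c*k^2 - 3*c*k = k*(k - 3)*(c*k + c)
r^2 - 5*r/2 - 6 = (r - 4)*(r + 3/2)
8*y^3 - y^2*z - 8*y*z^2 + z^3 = (-8*y + z)*(-y + z)*(y + z)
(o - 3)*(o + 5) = o^2 + 2*o - 15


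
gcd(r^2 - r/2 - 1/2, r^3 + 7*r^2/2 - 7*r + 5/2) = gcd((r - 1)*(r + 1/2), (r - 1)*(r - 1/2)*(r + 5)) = r - 1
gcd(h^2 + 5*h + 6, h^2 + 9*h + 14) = h + 2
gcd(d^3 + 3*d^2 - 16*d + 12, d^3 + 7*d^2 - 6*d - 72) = d + 6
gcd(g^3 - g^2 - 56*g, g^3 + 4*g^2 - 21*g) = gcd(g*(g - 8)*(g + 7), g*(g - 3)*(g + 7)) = g^2 + 7*g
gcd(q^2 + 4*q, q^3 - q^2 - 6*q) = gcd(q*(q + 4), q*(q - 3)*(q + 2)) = q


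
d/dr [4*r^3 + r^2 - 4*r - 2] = 12*r^2 + 2*r - 4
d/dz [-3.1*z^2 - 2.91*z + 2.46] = -6.2*z - 2.91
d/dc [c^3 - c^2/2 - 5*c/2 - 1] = 3*c^2 - c - 5/2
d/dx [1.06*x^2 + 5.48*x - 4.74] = 2.12*x + 5.48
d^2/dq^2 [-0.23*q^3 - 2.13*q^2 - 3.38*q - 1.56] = -1.38*q - 4.26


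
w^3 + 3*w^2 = w^2*(w + 3)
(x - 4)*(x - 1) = x^2 - 5*x + 4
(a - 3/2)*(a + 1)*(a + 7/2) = a^3 + 3*a^2 - 13*a/4 - 21/4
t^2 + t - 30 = (t - 5)*(t + 6)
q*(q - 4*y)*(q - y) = q^3 - 5*q^2*y + 4*q*y^2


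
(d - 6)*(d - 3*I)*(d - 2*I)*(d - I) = d^4 - 6*d^3 - 6*I*d^3 - 11*d^2 + 36*I*d^2 + 66*d + 6*I*d - 36*I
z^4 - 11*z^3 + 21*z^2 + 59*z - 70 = (z - 7)*(z - 5)*(z - 1)*(z + 2)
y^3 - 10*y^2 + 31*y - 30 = (y - 5)*(y - 3)*(y - 2)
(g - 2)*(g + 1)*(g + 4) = g^3 + 3*g^2 - 6*g - 8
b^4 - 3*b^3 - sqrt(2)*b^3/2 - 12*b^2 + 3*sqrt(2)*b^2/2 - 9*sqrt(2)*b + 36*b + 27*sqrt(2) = (b - 3)*(b - 3*sqrt(2))*(b + sqrt(2))*(b + 3*sqrt(2)/2)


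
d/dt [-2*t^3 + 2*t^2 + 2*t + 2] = -6*t^2 + 4*t + 2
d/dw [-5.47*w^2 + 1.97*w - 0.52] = 1.97 - 10.94*w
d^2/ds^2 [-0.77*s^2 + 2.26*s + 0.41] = -1.54000000000000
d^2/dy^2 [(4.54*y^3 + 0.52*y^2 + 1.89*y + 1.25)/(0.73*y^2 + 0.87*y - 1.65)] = (-3.5527136788005e-15*y^4 + 19.16337*y^3 - 31.34823*y^2 + 92.58318*y + 13.16109)/(0.389017*y^6 + 1.390869*y^5 - 0.980243999999999*y^4 - 5.628987*y^3 + 2.21562*y^2 + 7.105725*y - 4.492125)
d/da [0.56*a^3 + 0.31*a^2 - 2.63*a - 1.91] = 1.68*a^2 + 0.62*a - 2.63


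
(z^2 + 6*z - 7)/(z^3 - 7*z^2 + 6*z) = (z + 7)/(z*(z - 6))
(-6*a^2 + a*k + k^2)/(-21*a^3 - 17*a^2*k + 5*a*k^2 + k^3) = (6*a^2 - a*k - k^2)/(21*a^3 + 17*a^2*k - 5*a*k^2 - k^3)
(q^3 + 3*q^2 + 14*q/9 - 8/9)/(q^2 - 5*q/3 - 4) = (3*q^2 + 5*q - 2)/(3*(q - 3))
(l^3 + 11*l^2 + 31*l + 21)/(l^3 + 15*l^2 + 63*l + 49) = (l + 3)/(l + 7)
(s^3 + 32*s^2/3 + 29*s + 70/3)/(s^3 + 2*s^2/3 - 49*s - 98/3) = (3*s^2 + 11*s + 10)/(3*s^2 - 19*s - 14)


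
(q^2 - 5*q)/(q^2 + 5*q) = (q - 5)/(q + 5)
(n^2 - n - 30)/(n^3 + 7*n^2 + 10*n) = (n - 6)/(n*(n + 2))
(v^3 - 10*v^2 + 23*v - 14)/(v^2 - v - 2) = (v^2 - 8*v + 7)/(v + 1)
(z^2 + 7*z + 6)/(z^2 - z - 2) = (z + 6)/(z - 2)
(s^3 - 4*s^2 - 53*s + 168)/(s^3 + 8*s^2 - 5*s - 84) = (s - 8)/(s + 4)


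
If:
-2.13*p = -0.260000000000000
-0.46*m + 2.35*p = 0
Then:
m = 0.62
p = 0.12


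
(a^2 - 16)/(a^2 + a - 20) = (a + 4)/(a + 5)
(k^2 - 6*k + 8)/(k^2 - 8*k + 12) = (k - 4)/(k - 6)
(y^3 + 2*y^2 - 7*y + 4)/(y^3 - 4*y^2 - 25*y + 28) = (y - 1)/(y - 7)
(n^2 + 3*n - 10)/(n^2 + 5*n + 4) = (n^2 + 3*n - 10)/(n^2 + 5*n + 4)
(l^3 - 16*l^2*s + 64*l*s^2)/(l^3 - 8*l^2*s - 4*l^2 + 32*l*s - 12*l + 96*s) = l*(l - 8*s)/(l^2 - 4*l - 12)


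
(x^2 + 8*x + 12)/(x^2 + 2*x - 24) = (x + 2)/(x - 4)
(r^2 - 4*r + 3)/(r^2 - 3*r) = (r - 1)/r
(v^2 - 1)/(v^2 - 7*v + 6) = (v + 1)/(v - 6)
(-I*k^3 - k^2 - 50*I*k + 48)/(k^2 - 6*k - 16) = (I*k^3 + k^2 + 50*I*k - 48)/(-k^2 + 6*k + 16)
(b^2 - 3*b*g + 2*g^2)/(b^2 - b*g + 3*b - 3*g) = (b - 2*g)/(b + 3)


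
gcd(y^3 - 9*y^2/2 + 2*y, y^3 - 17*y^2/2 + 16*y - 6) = y - 1/2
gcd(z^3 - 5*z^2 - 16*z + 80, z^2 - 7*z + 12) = z - 4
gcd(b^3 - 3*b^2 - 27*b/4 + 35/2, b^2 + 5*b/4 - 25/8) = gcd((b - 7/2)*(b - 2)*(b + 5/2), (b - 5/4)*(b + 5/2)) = b + 5/2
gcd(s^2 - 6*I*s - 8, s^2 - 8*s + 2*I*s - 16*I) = 1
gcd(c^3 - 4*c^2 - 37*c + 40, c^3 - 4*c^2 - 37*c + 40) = c^3 - 4*c^2 - 37*c + 40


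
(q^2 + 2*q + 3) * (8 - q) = -q^3 + 6*q^2 + 13*q + 24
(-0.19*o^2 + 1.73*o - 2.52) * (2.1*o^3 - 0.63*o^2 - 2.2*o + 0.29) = -0.399*o^5 + 3.7527*o^4 - 5.9639*o^3 - 2.2735*o^2 + 6.0457*o - 0.7308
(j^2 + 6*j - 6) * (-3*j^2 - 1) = -3*j^4 - 18*j^3 + 17*j^2 - 6*j + 6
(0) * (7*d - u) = 0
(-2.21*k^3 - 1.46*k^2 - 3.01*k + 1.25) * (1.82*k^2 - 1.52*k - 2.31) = -4.0222*k^5 + 0.702*k^4 + 1.8461*k^3 + 10.2228*k^2 + 5.0531*k - 2.8875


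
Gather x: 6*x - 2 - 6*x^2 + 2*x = -6*x^2 + 8*x - 2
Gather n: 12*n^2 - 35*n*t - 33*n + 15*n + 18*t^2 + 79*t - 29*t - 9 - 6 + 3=12*n^2 + n*(-35*t - 18) + 18*t^2 + 50*t - 12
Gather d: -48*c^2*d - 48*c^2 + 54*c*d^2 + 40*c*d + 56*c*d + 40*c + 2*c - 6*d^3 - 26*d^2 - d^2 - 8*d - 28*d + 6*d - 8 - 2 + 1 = -48*c^2 + 42*c - 6*d^3 + d^2*(54*c - 27) + d*(-48*c^2 + 96*c - 30) - 9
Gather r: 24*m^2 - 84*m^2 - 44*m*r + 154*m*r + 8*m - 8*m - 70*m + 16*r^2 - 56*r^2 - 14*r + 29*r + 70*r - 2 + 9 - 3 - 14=-60*m^2 - 70*m - 40*r^2 + r*(110*m + 85) - 10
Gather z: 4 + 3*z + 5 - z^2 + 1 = -z^2 + 3*z + 10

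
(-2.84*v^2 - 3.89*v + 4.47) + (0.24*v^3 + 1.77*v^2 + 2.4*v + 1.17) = 0.24*v^3 - 1.07*v^2 - 1.49*v + 5.64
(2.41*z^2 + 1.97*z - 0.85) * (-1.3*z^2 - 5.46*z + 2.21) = -3.133*z^4 - 15.7196*z^3 - 4.3251*z^2 + 8.9947*z - 1.8785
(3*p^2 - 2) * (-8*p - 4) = -24*p^3 - 12*p^2 + 16*p + 8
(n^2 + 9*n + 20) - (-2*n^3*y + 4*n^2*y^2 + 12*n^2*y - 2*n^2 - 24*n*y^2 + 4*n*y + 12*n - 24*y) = 2*n^3*y - 4*n^2*y^2 - 12*n^2*y + 3*n^2 + 24*n*y^2 - 4*n*y - 3*n + 24*y + 20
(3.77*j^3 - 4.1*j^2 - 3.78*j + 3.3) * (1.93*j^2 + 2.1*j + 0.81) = 7.2761*j^5 + 0.00400000000000134*j^4 - 12.8517*j^3 - 4.89*j^2 + 3.8682*j + 2.673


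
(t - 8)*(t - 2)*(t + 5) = t^3 - 5*t^2 - 34*t + 80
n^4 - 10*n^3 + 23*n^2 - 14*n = n*(n - 7)*(n - 2)*(n - 1)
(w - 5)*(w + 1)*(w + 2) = w^3 - 2*w^2 - 13*w - 10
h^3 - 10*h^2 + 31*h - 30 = (h - 5)*(h - 3)*(h - 2)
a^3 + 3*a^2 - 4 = (a - 1)*(a + 2)^2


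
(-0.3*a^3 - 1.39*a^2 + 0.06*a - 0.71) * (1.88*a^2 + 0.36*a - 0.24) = -0.564*a^5 - 2.7212*a^4 - 0.3156*a^3 - 0.9796*a^2 - 0.27*a + 0.1704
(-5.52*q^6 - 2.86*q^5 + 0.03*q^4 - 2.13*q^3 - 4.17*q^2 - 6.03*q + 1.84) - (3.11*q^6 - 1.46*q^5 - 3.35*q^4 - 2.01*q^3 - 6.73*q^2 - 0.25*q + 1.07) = -8.63*q^6 - 1.4*q^5 + 3.38*q^4 - 0.12*q^3 + 2.56*q^2 - 5.78*q + 0.77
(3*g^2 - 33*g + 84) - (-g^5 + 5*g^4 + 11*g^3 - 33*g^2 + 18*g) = g^5 - 5*g^4 - 11*g^3 + 36*g^2 - 51*g + 84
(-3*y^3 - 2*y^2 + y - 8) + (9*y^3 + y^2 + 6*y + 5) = 6*y^3 - y^2 + 7*y - 3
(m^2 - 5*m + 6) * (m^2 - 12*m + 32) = m^4 - 17*m^3 + 98*m^2 - 232*m + 192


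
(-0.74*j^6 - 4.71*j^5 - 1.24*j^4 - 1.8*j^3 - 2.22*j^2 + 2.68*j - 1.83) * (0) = 0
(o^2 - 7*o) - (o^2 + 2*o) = -9*o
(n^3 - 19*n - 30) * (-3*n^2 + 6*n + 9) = -3*n^5 + 6*n^4 + 66*n^3 - 24*n^2 - 351*n - 270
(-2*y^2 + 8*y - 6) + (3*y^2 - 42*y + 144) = y^2 - 34*y + 138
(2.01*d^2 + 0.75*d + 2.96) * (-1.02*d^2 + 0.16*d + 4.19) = -2.0502*d^4 - 0.4434*d^3 + 5.5227*d^2 + 3.6161*d + 12.4024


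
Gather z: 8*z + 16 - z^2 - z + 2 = -z^2 + 7*z + 18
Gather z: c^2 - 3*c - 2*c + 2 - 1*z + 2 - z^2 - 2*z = c^2 - 5*c - z^2 - 3*z + 4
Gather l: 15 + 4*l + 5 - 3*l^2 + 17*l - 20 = -3*l^2 + 21*l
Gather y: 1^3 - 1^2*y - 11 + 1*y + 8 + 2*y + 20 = 2*y + 18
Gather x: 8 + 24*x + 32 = 24*x + 40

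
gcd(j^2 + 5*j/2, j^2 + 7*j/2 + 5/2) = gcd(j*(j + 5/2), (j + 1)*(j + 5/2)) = j + 5/2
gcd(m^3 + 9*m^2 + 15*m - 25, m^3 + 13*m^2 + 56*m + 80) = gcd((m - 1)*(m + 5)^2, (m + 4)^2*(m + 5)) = m + 5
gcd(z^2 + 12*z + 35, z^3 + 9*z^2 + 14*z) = z + 7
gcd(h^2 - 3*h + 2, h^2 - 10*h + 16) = h - 2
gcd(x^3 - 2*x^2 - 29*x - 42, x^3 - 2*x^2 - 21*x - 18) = x + 3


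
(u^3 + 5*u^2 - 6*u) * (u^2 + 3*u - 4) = u^5 + 8*u^4 + 5*u^3 - 38*u^2 + 24*u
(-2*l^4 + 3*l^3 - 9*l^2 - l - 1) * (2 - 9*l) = 18*l^5 - 31*l^4 + 87*l^3 - 9*l^2 + 7*l - 2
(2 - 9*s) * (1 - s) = 9*s^2 - 11*s + 2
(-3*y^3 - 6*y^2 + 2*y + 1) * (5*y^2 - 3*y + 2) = -15*y^5 - 21*y^4 + 22*y^3 - 13*y^2 + y + 2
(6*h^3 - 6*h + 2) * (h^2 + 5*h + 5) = 6*h^5 + 30*h^4 + 24*h^3 - 28*h^2 - 20*h + 10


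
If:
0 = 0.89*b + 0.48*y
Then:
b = -0.539325842696629*y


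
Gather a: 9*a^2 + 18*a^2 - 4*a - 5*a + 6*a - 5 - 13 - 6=27*a^2 - 3*a - 24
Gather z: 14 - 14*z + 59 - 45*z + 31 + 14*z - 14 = 90 - 45*z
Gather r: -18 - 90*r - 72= -90*r - 90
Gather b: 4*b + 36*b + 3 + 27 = 40*b + 30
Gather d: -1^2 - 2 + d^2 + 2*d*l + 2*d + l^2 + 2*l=d^2 + d*(2*l + 2) + l^2 + 2*l - 3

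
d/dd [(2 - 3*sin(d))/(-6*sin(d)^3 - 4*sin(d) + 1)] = (-36*sin(d)^3 + 36*sin(d)^2 + 5)*cos(d)/(6*sin(d)^3 + 4*sin(d) - 1)^2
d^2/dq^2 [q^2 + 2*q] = 2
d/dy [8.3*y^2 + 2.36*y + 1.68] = 16.6*y + 2.36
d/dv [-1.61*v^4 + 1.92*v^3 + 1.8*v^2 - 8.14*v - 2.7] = -6.44*v^3 + 5.76*v^2 + 3.6*v - 8.14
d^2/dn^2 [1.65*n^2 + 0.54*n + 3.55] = 3.30000000000000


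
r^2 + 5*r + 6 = (r + 2)*(r + 3)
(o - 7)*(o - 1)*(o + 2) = o^3 - 6*o^2 - 9*o + 14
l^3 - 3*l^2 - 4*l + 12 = (l - 3)*(l - 2)*(l + 2)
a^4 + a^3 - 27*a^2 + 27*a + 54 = (a - 3)^2*(a + 1)*(a + 6)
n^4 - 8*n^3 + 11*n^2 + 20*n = n*(n - 5)*(n - 4)*(n + 1)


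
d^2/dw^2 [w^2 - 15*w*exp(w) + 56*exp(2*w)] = -15*w*exp(w) + 224*exp(2*w) - 30*exp(w) + 2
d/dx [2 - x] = -1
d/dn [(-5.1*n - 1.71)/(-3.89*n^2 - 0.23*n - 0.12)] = (-19.839*n^2 - 13.3038*n + 0.2187)/(15.1321*n^4 + 1.7894*n^3 + 0.9865*n^2 + 0.0552*n + 0.0144)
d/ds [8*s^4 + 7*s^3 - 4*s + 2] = 32*s^3 + 21*s^2 - 4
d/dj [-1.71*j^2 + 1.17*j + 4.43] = 1.17 - 3.42*j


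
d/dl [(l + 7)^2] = 2*l + 14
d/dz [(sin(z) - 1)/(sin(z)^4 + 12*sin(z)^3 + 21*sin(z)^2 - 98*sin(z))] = (-3*sin(z)^3 + sin(z)^2 + 8*sin(z) - 14)*cos(z)/((sin(z) - 2)^2*(sin(z) + 7)^3*sin(z)^2)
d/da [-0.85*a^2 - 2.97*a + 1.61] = -1.7*a - 2.97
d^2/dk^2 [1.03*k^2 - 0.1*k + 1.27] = 2.06000000000000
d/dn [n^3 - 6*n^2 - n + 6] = 3*n^2 - 12*n - 1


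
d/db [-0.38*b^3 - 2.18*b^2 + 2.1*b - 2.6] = -1.14*b^2 - 4.36*b + 2.1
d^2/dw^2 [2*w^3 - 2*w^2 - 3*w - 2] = 12*w - 4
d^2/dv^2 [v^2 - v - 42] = 2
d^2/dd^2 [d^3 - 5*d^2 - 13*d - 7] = 6*d - 10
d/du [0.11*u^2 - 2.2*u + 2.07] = 0.22*u - 2.2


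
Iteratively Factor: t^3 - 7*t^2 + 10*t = (t)*(t^2 - 7*t + 10) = t*(t - 5)*(t - 2)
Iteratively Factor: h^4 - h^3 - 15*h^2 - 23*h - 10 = (h + 2)*(h^3 - 3*h^2 - 9*h - 5) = (h + 1)*(h + 2)*(h^2 - 4*h - 5) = (h - 5)*(h + 1)*(h + 2)*(h + 1)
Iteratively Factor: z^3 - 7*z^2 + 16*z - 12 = (z - 3)*(z^2 - 4*z + 4) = (z - 3)*(z - 2)*(z - 2)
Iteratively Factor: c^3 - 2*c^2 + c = (c - 1)*(c^2 - c) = c*(c - 1)*(c - 1)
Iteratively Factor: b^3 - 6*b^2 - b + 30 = (b + 2)*(b^2 - 8*b + 15) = (b - 3)*(b + 2)*(b - 5)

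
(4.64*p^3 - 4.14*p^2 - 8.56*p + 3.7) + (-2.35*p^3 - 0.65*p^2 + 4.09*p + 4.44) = 2.29*p^3 - 4.79*p^2 - 4.47*p + 8.14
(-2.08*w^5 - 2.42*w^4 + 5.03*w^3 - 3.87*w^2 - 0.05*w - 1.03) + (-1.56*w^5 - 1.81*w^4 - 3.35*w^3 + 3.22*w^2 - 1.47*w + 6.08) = -3.64*w^5 - 4.23*w^4 + 1.68*w^3 - 0.65*w^2 - 1.52*w + 5.05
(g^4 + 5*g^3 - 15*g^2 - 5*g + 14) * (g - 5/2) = g^5 + 5*g^4/2 - 55*g^3/2 + 65*g^2/2 + 53*g/2 - 35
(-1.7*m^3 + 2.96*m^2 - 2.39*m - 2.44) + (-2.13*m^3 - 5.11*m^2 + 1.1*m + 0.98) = -3.83*m^3 - 2.15*m^2 - 1.29*m - 1.46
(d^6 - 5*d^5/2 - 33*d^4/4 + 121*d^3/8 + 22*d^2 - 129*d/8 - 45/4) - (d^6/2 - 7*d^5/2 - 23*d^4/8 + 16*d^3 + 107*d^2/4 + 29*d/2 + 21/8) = d^6/2 + d^5 - 43*d^4/8 - 7*d^3/8 - 19*d^2/4 - 245*d/8 - 111/8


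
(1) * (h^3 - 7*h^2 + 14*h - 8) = h^3 - 7*h^2 + 14*h - 8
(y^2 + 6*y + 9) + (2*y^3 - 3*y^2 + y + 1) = 2*y^3 - 2*y^2 + 7*y + 10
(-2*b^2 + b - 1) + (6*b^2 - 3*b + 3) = 4*b^2 - 2*b + 2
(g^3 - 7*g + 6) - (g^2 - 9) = g^3 - g^2 - 7*g + 15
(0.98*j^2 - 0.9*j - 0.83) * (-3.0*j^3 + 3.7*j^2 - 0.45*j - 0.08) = -2.94*j^5 + 6.326*j^4 - 1.281*j^3 - 2.7444*j^2 + 0.4455*j + 0.0664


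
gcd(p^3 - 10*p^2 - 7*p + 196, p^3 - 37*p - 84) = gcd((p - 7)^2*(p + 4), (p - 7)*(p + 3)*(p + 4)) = p^2 - 3*p - 28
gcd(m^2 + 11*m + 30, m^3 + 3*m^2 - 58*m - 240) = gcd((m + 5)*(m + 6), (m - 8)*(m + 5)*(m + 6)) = m^2 + 11*m + 30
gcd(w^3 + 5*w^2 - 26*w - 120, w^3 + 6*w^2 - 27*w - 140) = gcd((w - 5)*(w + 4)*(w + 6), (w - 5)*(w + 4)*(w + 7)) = w^2 - w - 20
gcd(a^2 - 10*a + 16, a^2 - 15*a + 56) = a - 8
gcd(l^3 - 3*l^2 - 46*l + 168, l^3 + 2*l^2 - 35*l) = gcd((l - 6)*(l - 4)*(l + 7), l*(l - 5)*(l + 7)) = l + 7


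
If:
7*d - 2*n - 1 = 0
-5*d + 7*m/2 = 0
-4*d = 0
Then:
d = 0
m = 0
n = -1/2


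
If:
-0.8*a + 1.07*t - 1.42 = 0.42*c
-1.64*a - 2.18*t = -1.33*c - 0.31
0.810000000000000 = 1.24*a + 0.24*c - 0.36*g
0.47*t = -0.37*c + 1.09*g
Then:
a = 0.47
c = 8.66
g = 5.13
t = 5.07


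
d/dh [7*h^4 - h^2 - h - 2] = 28*h^3 - 2*h - 1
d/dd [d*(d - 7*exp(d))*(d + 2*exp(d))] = -5*d^2*exp(d) + 3*d^2 - 28*d*exp(2*d) - 10*d*exp(d) - 14*exp(2*d)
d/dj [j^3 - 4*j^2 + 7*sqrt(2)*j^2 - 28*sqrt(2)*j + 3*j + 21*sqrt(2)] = 3*j^2 - 8*j + 14*sqrt(2)*j - 28*sqrt(2) + 3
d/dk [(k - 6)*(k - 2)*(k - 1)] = 3*k^2 - 18*k + 20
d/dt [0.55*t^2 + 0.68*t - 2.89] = 1.1*t + 0.68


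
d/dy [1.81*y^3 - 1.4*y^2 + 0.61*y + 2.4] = 5.43*y^2 - 2.8*y + 0.61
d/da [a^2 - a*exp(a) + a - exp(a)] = -a*exp(a) + 2*a - 2*exp(a) + 1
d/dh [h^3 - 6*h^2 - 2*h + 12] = 3*h^2 - 12*h - 2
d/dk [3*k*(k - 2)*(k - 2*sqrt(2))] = 9*k^2 - 12*sqrt(2)*k - 12*k + 12*sqrt(2)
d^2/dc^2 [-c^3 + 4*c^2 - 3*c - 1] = 8 - 6*c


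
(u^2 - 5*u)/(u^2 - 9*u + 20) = u/(u - 4)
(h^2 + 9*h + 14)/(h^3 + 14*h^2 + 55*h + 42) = (h + 2)/(h^2 + 7*h + 6)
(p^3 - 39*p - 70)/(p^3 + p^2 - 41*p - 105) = (p + 2)/(p + 3)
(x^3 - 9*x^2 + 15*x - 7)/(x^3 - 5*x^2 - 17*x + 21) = (x - 1)/(x + 3)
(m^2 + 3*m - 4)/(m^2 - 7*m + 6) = (m + 4)/(m - 6)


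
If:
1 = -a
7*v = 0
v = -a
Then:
No Solution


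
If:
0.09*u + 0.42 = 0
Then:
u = -4.67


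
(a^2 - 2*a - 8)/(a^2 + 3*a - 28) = (a + 2)/(a + 7)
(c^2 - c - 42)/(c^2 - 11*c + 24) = (c^2 - c - 42)/(c^2 - 11*c + 24)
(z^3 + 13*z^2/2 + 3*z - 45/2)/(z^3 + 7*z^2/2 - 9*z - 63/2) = (2*z^2 + 7*z - 15)/(2*z^2 + z - 21)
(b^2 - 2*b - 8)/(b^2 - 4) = (b - 4)/(b - 2)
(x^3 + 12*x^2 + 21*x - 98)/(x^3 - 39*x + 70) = (x + 7)/(x - 5)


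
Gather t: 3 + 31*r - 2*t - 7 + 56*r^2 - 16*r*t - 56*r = 56*r^2 - 25*r + t*(-16*r - 2) - 4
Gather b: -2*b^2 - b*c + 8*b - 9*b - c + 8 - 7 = -2*b^2 + b*(-c - 1) - c + 1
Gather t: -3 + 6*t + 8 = 6*t + 5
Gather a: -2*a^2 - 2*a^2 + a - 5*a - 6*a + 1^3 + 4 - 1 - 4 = -4*a^2 - 10*a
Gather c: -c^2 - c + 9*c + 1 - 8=-c^2 + 8*c - 7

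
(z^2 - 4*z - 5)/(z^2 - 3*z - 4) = (z - 5)/(z - 4)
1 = 1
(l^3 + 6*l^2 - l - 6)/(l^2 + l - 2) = (l^2 + 7*l + 6)/(l + 2)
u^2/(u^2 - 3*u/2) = 2*u/(2*u - 3)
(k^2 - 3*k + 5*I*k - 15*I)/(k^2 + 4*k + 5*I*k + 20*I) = (k - 3)/(k + 4)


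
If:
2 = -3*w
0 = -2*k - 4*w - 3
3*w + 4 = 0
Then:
No Solution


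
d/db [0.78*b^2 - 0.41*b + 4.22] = 1.56*b - 0.41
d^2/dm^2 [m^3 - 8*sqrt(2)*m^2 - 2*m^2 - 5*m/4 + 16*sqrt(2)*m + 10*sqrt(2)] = 6*m - 16*sqrt(2) - 4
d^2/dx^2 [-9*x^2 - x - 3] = -18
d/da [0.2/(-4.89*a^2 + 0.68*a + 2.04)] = (1.956*a - 0.136)/(-4.89*a^2 + 0.68*a + 2.04)^2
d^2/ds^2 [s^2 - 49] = 2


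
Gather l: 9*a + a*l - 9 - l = 9*a + l*(a - 1) - 9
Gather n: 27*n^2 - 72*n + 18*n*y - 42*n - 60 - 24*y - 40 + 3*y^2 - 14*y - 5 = 27*n^2 + n*(18*y - 114) + 3*y^2 - 38*y - 105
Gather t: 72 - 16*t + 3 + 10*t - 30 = 45 - 6*t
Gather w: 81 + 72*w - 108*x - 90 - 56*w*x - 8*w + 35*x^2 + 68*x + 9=w*(64 - 56*x) + 35*x^2 - 40*x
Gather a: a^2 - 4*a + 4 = a^2 - 4*a + 4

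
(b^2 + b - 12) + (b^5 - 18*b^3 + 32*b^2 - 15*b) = b^5 - 18*b^3 + 33*b^2 - 14*b - 12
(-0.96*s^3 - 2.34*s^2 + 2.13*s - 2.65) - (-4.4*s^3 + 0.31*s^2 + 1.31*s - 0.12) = 3.44*s^3 - 2.65*s^2 + 0.82*s - 2.53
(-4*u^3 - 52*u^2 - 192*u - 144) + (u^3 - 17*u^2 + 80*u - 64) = -3*u^3 - 69*u^2 - 112*u - 208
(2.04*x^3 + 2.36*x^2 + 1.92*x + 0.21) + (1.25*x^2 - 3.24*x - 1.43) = 2.04*x^3 + 3.61*x^2 - 1.32*x - 1.22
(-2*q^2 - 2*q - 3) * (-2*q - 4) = 4*q^3 + 12*q^2 + 14*q + 12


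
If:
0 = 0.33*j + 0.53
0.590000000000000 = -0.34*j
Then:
No Solution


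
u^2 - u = u*(u - 1)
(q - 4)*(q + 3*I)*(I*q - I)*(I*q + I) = -q^4 + 4*q^3 - 3*I*q^3 + q^2 + 12*I*q^2 - 4*q + 3*I*q - 12*I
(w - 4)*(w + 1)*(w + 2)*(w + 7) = w^4 + 6*w^3 - 17*w^2 - 78*w - 56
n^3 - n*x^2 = n*(n - x)*(n + x)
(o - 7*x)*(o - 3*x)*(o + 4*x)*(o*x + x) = o^4*x - 6*o^3*x^2 + o^3*x - 19*o^2*x^3 - 6*o^2*x^2 + 84*o*x^4 - 19*o*x^3 + 84*x^4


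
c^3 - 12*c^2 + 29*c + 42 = (c - 7)*(c - 6)*(c + 1)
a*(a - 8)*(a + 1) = a^3 - 7*a^2 - 8*a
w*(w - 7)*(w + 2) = w^3 - 5*w^2 - 14*w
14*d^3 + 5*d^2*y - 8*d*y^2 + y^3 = (-7*d + y)*(-2*d + y)*(d + y)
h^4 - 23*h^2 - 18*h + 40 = (h - 5)*(h - 1)*(h + 2)*(h + 4)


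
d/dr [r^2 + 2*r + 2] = 2*r + 2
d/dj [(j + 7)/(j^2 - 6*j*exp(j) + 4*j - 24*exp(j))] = (j^2 - 6*j*exp(j) + 4*j + 2*(j + 7)*(3*j*exp(j) - j + 15*exp(j) - 2) - 24*exp(j))/(j^2 - 6*j*exp(j) + 4*j - 24*exp(j))^2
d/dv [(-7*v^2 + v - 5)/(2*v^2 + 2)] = (-v^2 - 4*v + 1)/(2*(v^4 + 2*v^2 + 1))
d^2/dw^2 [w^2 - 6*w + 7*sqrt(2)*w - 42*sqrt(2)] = 2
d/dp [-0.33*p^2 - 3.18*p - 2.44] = -0.66*p - 3.18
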